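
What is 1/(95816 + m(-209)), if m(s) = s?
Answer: 1/95607 ≈ 1.0459e-5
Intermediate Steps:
1/(95816 + m(-209)) = 1/(95816 - 209) = 1/95607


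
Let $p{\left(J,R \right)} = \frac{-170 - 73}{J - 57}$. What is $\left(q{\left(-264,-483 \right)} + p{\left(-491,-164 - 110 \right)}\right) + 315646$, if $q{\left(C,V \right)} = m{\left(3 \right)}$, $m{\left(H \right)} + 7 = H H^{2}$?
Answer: $\frac{172985211}{548} \approx 3.1567 \cdot 10^{5}$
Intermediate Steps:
$m{\left(H \right)} = -7 + H^{3}$ ($m{\left(H \right)} = -7 + H H^{2} = -7 + H^{3}$)
$q{\left(C,V \right)} = 20$ ($q{\left(C,V \right)} = -7 + 3^{3} = -7 + 27 = 20$)
$p{\left(J,R \right)} = - \frac{243}{-57 + J}$
$\left(q{\left(-264,-483 \right)} + p{\left(-491,-164 - 110 \right)}\right) + 315646 = \left(20 - \frac{243}{-57 - 491}\right) + 315646 = \left(20 - \frac{243}{-548}\right) + 315646 = \left(20 - - \frac{243}{548}\right) + 315646 = \left(20 + \frac{243}{548}\right) + 315646 = \frac{11203}{548} + 315646 = \frac{172985211}{548}$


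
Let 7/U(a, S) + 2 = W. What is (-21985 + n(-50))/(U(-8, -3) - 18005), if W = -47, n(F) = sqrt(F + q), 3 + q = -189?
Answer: 153895/126036 - 77*I*sqrt(2)/126036 ≈ 1.221 - 0.00086399*I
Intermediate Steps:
q = -192 (q = -3 - 189 = -192)
n(F) = sqrt(-192 + F) (n(F) = sqrt(F - 192) = sqrt(-192 + F))
U(a, S) = -1/7 (U(a, S) = 7/(-2 - 47) = 7/(-49) = 7*(-1/49) = -1/7)
(-21985 + n(-50))/(U(-8, -3) - 18005) = (-21985 + sqrt(-192 - 50))/(-1/7 - 18005) = (-21985 + sqrt(-242))/(-126036/7) = (-21985 + 11*I*sqrt(2))*(-7/126036) = 153895/126036 - 77*I*sqrt(2)/126036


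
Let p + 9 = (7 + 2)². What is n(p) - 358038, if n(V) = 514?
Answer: -357524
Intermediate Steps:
p = 72 (p = -9 + (7 + 2)² = -9 + 9² = -9 + 81 = 72)
n(p) - 358038 = 514 - 358038 = -357524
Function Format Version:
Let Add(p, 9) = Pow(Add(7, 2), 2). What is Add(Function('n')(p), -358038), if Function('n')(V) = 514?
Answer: -357524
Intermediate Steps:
p = 72 (p = Add(-9, Pow(Add(7, 2), 2)) = Add(-9, Pow(9, 2)) = Add(-9, 81) = 72)
Add(Function('n')(p), -358038) = Add(514, -358038) = -357524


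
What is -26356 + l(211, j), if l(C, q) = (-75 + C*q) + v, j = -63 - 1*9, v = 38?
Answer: -41585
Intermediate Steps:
j = -72 (j = -63 - 9 = -72)
l(C, q) = -37 + C*q (l(C, q) = (-75 + C*q) + 38 = -37 + C*q)
-26356 + l(211, j) = -26356 + (-37 + 211*(-72)) = -26356 + (-37 - 15192) = -26356 - 15229 = -41585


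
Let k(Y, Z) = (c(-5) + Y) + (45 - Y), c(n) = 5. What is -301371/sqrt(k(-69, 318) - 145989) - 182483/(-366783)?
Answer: 182483/366783 + 301371*I*sqrt(145939)/145939 ≈ 0.49752 + 788.89*I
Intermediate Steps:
k(Y, Z) = 50 (k(Y, Z) = (5 + Y) + (45 - Y) = 50)
-301371/sqrt(k(-69, 318) - 145989) - 182483/(-366783) = -301371/sqrt(50 - 145989) - 182483/(-366783) = -301371*(-I*sqrt(145939)/145939) - 182483*(-1/366783) = -301371*(-I*sqrt(145939)/145939) + 182483/366783 = -(-301371)*I*sqrt(145939)/145939 + 182483/366783 = 301371*I*sqrt(145939)/145939 + 182483/366783 = 182483/366783 + 301371*I*sqrt(145939)/145939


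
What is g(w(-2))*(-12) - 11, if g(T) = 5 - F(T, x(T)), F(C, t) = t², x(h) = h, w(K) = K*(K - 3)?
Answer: 1129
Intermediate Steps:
w(K) = K*(-3 + K)
g(T) = 5 - T²
g(w(-2))*(-12) - 11 = (5 - (-2*(-3 - 2))²)*(-12) - 11 = (5 - (-2*(-5))²)*(-12) - 11 = (5 - 1*10²)*(-12) - 11 = (5 - 1*100)*(-12) - 11 = (5 - 100)*(-12) - 11 = -95*(-12) - 11 = 1140 - 11 = 1129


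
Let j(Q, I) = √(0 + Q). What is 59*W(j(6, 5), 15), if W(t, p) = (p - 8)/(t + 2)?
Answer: -413 + 413*√6/2 ≈ 92.820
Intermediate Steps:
j(Q, I) = √Q
W(t, p) = (-8 + p)/(2 + t)
59*W(j(6, 5), 15) = 59*((-8 + 15)/(2 + √6)) = 59*(7/(2 + √6)) = 413/(2 + √6)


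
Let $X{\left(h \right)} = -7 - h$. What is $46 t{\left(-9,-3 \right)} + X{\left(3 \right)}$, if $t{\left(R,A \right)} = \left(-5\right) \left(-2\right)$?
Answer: $450$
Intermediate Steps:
$t{\left(R,A \right)} = 10$
$46 t{\left(-9,-3 \right)} + X{\left(3 \right)} = 46 \cdot 10 - 10 = 460 - 10 = 450$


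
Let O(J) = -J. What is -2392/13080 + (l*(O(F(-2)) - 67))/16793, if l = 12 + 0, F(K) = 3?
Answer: -913501/3922365 ≈ -0.23290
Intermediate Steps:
l = 12
-2392/13080 + (l*(O(F(-2)) - 67))/16793 = -2392/13080 + (12*(-1*3 - 67))/16793 = -2392*1/13080 + (12*(-3 - 67))*(1/16793) = -299/1635 + (12*(-70))*(1/16793) = -299/1635 - 840*1/16793 = -299/1635 - 120/2399 = -913501/3922365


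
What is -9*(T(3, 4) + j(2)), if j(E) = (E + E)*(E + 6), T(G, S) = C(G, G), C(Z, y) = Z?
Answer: -315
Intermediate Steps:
T(G, S) = G
j(E) = 2*E*(6 + E) (j(E) = (2*E)*(6 + E) = 2*E*(6 + E))
-9*(T(3, 4) + j(2)) = -9*(3 + 2*2*(6 + 2)) = -9*(3 + 2*2*8) = -9*(3 + 32) = -9*35 = -315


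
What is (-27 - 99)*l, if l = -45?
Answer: 5670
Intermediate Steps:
(-27 - 99)*l = (-27 - 99)*(-45) = -126*(-45) = 5670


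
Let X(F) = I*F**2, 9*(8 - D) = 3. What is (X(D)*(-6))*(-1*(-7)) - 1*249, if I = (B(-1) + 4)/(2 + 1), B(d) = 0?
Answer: -31865/9 ≈ -3540.6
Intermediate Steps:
D = 23/3 (D = 8 - 1/9*3 = 8 - 1/3 = 23/3 ≈ 7.6667)
I = 4/3 (I = (0 + 4)/(2 + 1) = 4/3 ≈ 1.3333)
X(F) = 4*F**2/3
(X(D)*(-6))*(-1*(-7)) - 1*249 = ((4*(23/3)**2/3)*(-6))*(-1*(-7)) - 1*249 = (((4/3)*(529/9))*(-6))*7 - 249 = ((2116/27)*(-6))*7 - 249 = -4232/9*7 - 249 = -29624/9 - 249 = -31865/9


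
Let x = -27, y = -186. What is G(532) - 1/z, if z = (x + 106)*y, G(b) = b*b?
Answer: 4158754657/14694 ≈ 2.8302e+5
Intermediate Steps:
G(b) = b²
z = -14694 (z = (-27 + 106)*(-186) = 79*(-186) = -14694)
G(532) - 1/z = 532² - 1/(-14694) = 283024 - 1*(-1/14694) = 283024 + 1/14694 = 4158754657/14694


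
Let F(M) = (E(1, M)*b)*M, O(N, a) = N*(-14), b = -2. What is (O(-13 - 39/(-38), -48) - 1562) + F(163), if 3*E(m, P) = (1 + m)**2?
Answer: -104255/57 ≈ -1829.0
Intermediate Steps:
E(m, P) = (1 + m)**2/3
O(N, a) = -14*N
F(M) = -8*M/3 (F(M) = (((1 + 1)**2/3)*(-2))*M = (((1/3)*2**2)*(-2))*M = (((1/3)*4)*(-2))*M = ((4/3)*(-2))*M = -8*M/3)
(O(-13 - 39/(-38), -48) - 1562) + F(163) = (-14*(-13 - 39/(-38)) - 1562) - 8/3*163 = (-14*(-13 - 39*(-1)/38) - 1562) - 1304/3 = (-14*(-13 - 1*(-39/38)) - 1562) - 1304/3 = (-14*(-13 + 39/38) - 1562) - 1304/3 = (-14*(-455/38) - 1562) - 1304/3 = (3185/19 - 1562) - 1304/3 = -26493/19 - 1304/3 = -104255/57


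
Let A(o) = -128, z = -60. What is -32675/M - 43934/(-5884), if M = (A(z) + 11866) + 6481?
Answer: 304086923/53600298 ≈ 5.6732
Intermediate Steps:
M = 18219 (M = (-128 + 11866) + 6481 = 11738 + 6481 = 18219)
-32675/M - 43934/(-5884) = -32675/18219 - 43934/(-5884) = -32675*1/18219 - 43934*(-1/5884) = -32675/18219 + 21967/2942 = 304086923/53600298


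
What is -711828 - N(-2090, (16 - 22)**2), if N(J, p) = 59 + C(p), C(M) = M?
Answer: -711923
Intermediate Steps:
N(J, p) = 59 + p
-711828 - N(-2090, (16 - 22)**2) = -711828 - (59 + (16 - 22)**2) = -711828 - (59 + (-6)**2) = -711828 - (59 + 36) = -711828 - 1*95 = -711828 - 95 = -711923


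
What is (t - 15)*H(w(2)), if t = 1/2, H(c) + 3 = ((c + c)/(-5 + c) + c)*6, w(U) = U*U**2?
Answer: -2233/2 ≈ -1116.5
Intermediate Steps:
w(U) = U**3
H(c) = -3 + 6*c + 12*c/(-5 + c) (H(c) = -3 + ((c + c)/(-5 + c) + c)*6 = -3 + ((2*c)/(-5 + c) + c)*6 = -3 + (2*c/(-5 + c) + c)*6 = -3 + (c + 2*c/(-5 + c))*6 = -3 + (6*c + 12*c/(-5 + c)) = -3 + 6*c + 12*c/(-5 + c))
t = 1/2 ≈ 0.50000
(t - 15)*H(w(2)) = (1/2 - 15)*(3*(5 - 7*2**3 + 2*(2**3)**2)/(-5 + 2**3)) = -87*(5 - 7*8 + 2*8**2)/(2*(-5 + 8)) = -87*(5 - 56 + 2*64)/(2*3) = -87*(5 - 56 + 128)/(2*3) = -87*77/(2*3) = -29/2*77 = -2233/2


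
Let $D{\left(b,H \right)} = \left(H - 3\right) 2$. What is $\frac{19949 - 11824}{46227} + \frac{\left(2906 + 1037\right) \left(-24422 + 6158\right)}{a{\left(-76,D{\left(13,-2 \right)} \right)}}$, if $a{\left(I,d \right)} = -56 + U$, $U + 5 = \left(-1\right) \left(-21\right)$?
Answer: $\frac{416129438888}{231135} \approx 1.8004 \cdot 10^{6}$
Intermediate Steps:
$U = 16$ ($U = -5 - -21 = -5 + 21 = 16$)
$D{\left(b,H \right)} = -6 + 2 H$ ($D{\left(b,H \right)} = \left(-3 + H\right) 2 = -6 + 2 H$)
$a{\left(I,d \right)} = -40$ ($a{\left(I,d \right)} = -56 + 16 = -40$)
$\frac{19949 - 11824}{46227} + \frac{\left(2906 + 1037\right) \left(-24422 + 6158\right)}{a{\left(-76,D{\left(13,-2 \right)} \right)}} = \frac{19949 - 11824}{46227} + \frac{\left(2906 + 1037\right) \left(-24422 + 6158\right)}{-40} = \left(19949 - 11824\right) \frac{1}{46227} + 3943 \left(-18264\right) \left(- \frac{1}{40}\right) = 8125 \cdot \frac{1}{46227} - - \frac{9001869}{5} = \frac{8125}{46227} + \frac{9001869}{5} = \frac{416129438888}{231135}$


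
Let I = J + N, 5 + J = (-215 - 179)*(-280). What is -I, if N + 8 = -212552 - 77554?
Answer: 179799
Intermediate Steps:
J = 110315 (J = -5 + (-215 - 179)*(-280) = -5 - 394*(-280) = -5 + 110320 = 110315)
N = -290114 (N = -8 + (-212552 - 77554) = -8 - 290106 = -290114)
I = -179799 (I = 110315 - 290114 = -179799)
-I = -1*(-179799) = 179799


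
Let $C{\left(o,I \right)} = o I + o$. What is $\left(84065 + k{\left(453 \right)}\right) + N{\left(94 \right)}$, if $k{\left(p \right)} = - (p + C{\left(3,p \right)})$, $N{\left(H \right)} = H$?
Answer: $82344$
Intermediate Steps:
$C{\left(o,I \right)} = o + I o$ ($C{\left(o,I \right)} = I o + o = o + I o$)
$k{\left(p \right)} = -3 - 4 p$ ($k{\left(p \right)} = - (p + 3 \left(1 + p\right)) = - (p + \left(3 + 3 p\right)) = - (3 + 4 p) = -3 - 4 p$)
$\left(84065 + k{\left(453 \right)}\right) + N{\left(94 \right)} = \left(84065 - 1815\right) + 94 = 82250 + 94 = 82344$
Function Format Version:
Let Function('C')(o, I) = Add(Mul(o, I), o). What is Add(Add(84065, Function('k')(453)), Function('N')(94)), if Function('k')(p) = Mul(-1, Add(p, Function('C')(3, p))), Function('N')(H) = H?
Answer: 82344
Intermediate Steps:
Function('C')(o, I) = Add(o, Mul(I, o)) (Function('C')(o, I) = Add(Mul(I, o), o) = Add(o, Mul(I, o)))
Function('k')(p) = Add(-3, Mul(-4, p)) (Function('k')(p) = Mul(-1, Add(p, Mul(3, Add(1, p)))) = Mul(-1, Add(p, Add(3, Mul(3, p)))) = Mul(-1, Add(3, Mul(4, p))) = Add(-3, Mul(-4, p)))
Add(Add(84065, Function('k')(453)), Function('N')(94)) = Add(Add(84065, Add(-3, Mul(-4, 453))), 94) = Add(Add(84065, Add(-3, -1812)), 94) = Add(Add(84065, -1815), 94) = Add(82250, 94) = 82344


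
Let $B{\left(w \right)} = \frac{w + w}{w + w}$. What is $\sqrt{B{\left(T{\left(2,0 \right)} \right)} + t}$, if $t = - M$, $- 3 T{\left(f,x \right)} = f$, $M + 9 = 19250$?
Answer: $2 i \sqrt{4810} \approx 138.71 i$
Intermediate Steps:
$M = 19241$ ($M = -9 + 19250 = 19241$)
$T{\left(f,x \right)} = - \frac{f}{3}$
$B{\left(w \right)} = 1$ ($B{\left(w \right)} = \frac{2 w}{2 w} = 2 w \frac{1}{2 w} = 1$)
$t = -19241$ ($t = \left(-1\right) 19241 = -19241$)
$\sqrt{B{\left(T{\left(2,0 \right)} \right)} + t} = \sqrt{1 - 19241} = \sqrt{-19240} = 2 i \sqrt{4810}$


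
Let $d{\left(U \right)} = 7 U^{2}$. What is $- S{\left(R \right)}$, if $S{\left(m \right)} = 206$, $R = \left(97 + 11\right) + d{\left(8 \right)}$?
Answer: $-206$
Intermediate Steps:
$R = 556$ ($R = \left(97 + 11\right) + 7 \cdot 8^{2} = 108 + 7 \cdot 64 = 108 + 448 = 556$)
$- S{\left(R \right)} = \left(-1\right) 206 = -206$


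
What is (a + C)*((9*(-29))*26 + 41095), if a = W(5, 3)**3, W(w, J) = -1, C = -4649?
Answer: -159536850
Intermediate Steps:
a = -1 (a = (-1)**3 = -1)
(a + C)*((9*(-29))*26 + 41095) = (-1 - 4649)*((9*(-29))*26 + 41095) = -4650*(-261*26 + 41095) = -4650*(-6786 + 41095) = -4650*34309 = -159536850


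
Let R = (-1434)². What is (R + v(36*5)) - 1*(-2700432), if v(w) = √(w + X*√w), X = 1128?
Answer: 4756788 + 6*√(5 + 188*√5) ≈ 4.7569e+6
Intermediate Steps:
R = 2056356
v(w) = √(w + 1128*√w)
(R + v(36*5)) - 1*(-2700432) = (2056356 + √(36*5 + 1128*√(36*5))) - 1*(-2700432) = (2056356 + √(180 + 1128*√180)) + 2700432 = (2056356 + √(180 + 1128*(6*√5))) + 2700432 = (2056356 + √(180 + 6768*√5)) + 2700432 = 4756788 + √(180 + 6768*√5)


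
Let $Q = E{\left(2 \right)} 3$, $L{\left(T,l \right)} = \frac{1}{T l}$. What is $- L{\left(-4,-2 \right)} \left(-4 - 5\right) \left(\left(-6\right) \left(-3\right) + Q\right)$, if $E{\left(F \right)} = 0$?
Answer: $\frac{81}{4} \approx 20.25$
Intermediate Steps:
$L{\left(T,l \right)} = \frac{1}{T l}$
$Q = 0$ ($Q = 0 \cdot 3 = 0$)
$- L{\left(-4,-2 \right)} \left(-4 - 5\right) \left(\left(-6\right) \left(-3\right) + Q\right) = - \frac{1}{\left(-4\right) \left(-2\right)} \left(-4 - 5\right) \left(\left(-6\right) \left(-3\right) + 0\right) = - \left(- \frac{1}{4}\right) \left(- \frac{1}{2}\right) \left(-9\right) \left(18 + 0\right) = - \frac{-9}{8} \cdot 18 = \left(-1\right) \left(- \frac{9}{8}\right) 18 = \frac{9}{8} \cdot 18 = \frac{81}{4}$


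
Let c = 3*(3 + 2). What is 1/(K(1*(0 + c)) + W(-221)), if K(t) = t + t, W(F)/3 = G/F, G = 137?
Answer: 221/6219 ≈ 0.035536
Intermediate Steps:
c = 15 (c = 3*5 = 15)
W(F) = 411/F (W(F) = 3*(137/F) = 411/F)
K(t) = 2*t
1/(K(1*(0 + c)) + W(-221)) = 1/(2*(1*(0 + 15)) + 411/(-221)) = 1/(2*(1*15) + 411*(-1/221)) = 1/(2*15 - 411/221) = 1/(30 - 411/221) = 1/(6219/221) = 221/6219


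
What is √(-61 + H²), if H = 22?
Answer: 3*√47 ≈ 20.567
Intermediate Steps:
√(-61 + H²) = √(-61 + 22²) = √(-61 + 484) = √423 = 3*√47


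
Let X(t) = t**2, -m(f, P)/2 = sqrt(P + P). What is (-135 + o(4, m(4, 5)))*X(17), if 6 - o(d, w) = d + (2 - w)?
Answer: -39015 - 578*sqrt(10) ≈ -40843.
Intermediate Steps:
m(f, P) = -2*sqrt(2)*sqrt(P) (m(f, P) = -2*sqrt(P + P) = -2*sqrt(2)*sqrt(P))
o(d, w) = 4 + w - d (o(d, w) = 6 - (d + (2 - w)) = 6 - (2 + d - w) = 6 + (-2 + w - d) = 4 + w - d)
(-135 + o(4, m(4, 5)))*X(17) = (-135 + (4 - 2*sqrt(2)*sqrt(5) - 1*4))*17**2 = (-135 + (4 - 2*sqrt(10) - 4))*289 = (-135 - 2*sqrt(10))*289 = -39015 - 578*sqrt(10)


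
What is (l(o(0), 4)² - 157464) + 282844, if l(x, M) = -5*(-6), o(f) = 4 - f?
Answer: 126280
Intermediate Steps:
l(x, M) = 30
(l(o(0), 4)² - 157464) + 282844 = (30² - 157464) + 282844 = (900 - 157464) + 282844 = -156564 + 282844 = 126280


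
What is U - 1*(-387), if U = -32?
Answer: 355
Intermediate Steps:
U - 1*(-387) = -32 - 1*(-387) = -32 + 387 = 355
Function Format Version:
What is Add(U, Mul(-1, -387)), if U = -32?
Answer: 355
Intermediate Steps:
Add(U, Mul(-1, -387)) = Add(-32, Mul(-1, -387)) = Add(-32, 387) = 355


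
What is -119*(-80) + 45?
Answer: 9565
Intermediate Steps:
-119*(-80) + 45 = 9520 + 45 = 9565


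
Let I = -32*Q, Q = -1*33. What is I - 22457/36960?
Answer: 39007303/36960 ≈ 1055.4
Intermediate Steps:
Q = -33
I = 1056 (I = -32*(-33) = 1056)
I - 22457/36960 = 1056 - 22457/36960 = 39007303/36960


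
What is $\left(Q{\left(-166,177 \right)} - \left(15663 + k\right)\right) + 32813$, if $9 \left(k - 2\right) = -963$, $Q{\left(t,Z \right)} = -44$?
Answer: $17211$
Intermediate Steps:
$k = -105$ ($k = 2 + \frac{1}{9} \left(-963\right) = 2 - 107 = -105$)
$\left(Q{\left(-166,177 \right)} - \left(15663 + k\right)\right) + 32813 = \left(-44 - 15558\right) + 32813 = -15602 + 32813 = 17211$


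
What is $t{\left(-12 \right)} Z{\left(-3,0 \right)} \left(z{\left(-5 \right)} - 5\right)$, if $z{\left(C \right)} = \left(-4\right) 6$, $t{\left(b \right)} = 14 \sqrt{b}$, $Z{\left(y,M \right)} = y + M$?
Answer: $2436 i \sqrt{3} \approx 4219.3 i$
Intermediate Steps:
$Z{\left(y,M \right)} = M + y$
$z{\left(C \right)} = -24$
$t{\left(-12 \right)} Z{\left(-3,0 \right)} \left(z{\left(-5 \right)} - 5\right) = 14 \sqrt{-12} \left(0 - 3\right) \left(-24 - 5\right) = 14 \cdot 2 i \sqrt{3} \left(\left(-3\right) \left(-29\right)\right) = 28 i \sqrt{3} \cdot 87 = 2436 i \sqrt{3}$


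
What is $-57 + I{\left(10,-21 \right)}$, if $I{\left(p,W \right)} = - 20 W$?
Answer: $363$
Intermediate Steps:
$-57 + I{\left(10,-21 \right)} = -57 - -420 = -57 + 420 = 363$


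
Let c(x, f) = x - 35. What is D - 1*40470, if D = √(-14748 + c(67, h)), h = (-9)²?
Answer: -40470 + 2*I*√3679 ≈ -40470.0 + 121.31*I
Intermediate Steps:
h = 81
c(x, f) = -35 + x
D = 2*I*√3679 (D = √(-14748 + (-35 + 67)) = √(-14748 + 32) = √(-14716) = 2*I*√3679 ≈ 121.31*I)
D - 1*40470 = 2*I*√3679 - 1*40470 = 2*I*√3679 - 40470 = -40470 + 2*I*√3679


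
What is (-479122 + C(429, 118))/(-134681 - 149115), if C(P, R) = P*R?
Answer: 107125/70949 ≈ 1.5099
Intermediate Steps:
(-479122 + C(429, 118))/(-134681 - 149115) = (-479122 + 429*118)/(-134681 - 149115) = (-479122 + 50622)/(-283796) = -428500*(-1/283796) = 107125/70949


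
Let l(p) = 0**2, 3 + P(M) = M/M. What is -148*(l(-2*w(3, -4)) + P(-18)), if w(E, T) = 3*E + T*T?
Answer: 296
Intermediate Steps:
w(E, T) = T**2 + 3*E (w(E, T) = 3*E + T**2 = T**2 + 3*E)
P(M) = -2 (P(M) = -3 + M/M = -3 + 1 = -2)
l(p) = 0
-148*(l(-2*w(3, -4)) + P(-18)) = -148*(0 - 2) = -148*(-2) = 296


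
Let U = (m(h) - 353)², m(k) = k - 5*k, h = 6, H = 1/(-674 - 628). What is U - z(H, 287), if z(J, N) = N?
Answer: 141842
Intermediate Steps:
H = -1/1302 (H = 1/(-1302) = -1/1302 ≈ -0.00076805)
m(k) = -4*k
U = 142129 (U = (-4*6 - 353)² = (-24 - 353)² = (-377)² = 142129)
U - z(H, 287) = 142129 - 1*287 = 142129 - 287 = 141842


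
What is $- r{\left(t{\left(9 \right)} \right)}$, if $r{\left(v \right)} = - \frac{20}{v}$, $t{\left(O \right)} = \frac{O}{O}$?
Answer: $20$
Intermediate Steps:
$t{\left(O \right)} = 1$
$- r{\left(t{\left(9 \right)} \right)} = - \frac{-20}{1} = - \left(-20\right) 1 = \left(-1\right) \left(-20\right) = 20$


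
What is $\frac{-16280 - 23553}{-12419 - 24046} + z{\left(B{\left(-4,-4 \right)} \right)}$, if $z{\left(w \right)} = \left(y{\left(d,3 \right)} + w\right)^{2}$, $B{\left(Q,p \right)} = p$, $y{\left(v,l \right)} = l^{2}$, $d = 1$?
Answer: $\frac{951458}{36465} \approx 26.092$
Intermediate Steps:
$z{\left(w \right)} = \left(9 + w\right)^{2}$ ($z{\left(w \right)} = \left(3^{2} + w\right)^{2} = \left(9 + w\right)^{2}$)
$\frac{-16280 - 23553}{-12419 - 24046} + z{\left(B{\left(-4,-4 \right)} \right)} = \frac{-16280 - 23553}{-12419 - 24046} + \left(9 - 4\right)^{2} = - \frac{39833}{-36465} + 5^{2} = \left(-39833\right) \left(- \frac{1}{36465}\right) + 25 = \frac{39833}{36465} + 25 = \frac{951458}{36465}$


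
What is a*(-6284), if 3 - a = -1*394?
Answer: -2494748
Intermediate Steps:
a = 397 (a = 3 - (-1)*394 = 3 - 1*(-394) = 3 + 394 = 397)
a*(-6284) = 397*(-6284) = -2494748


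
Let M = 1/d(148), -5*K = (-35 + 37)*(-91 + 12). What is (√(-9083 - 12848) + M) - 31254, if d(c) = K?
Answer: -4938127/158 + I*√21931 ≈ -31254.0 + 148.09*I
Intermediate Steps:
K = 158/5 (K = -(-35 + 37)*(-91 + 12)/5 = -2*(-79)/5 = -⅕*(-158) = 158/5 ≈ 31.600)
d(c) = 158/5
M = 5/158 (M = 1/(158/5) = 5/158 ≈ 0.031646)
(√(-9083 - 12848) + M) - 31254 = (√(-9083 - 12848) + 5/158) - 31254 = (√(-21931) + 5/158) - 31254 = (I*√21931 + 5/158) - 31254 = (5/158 + I*√21931) - 31254 = -4938127/158 + I*√21931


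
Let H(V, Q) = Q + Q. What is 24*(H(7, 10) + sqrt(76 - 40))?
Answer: 624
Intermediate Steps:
H(V, Q) = 2*Q
24*(H(7, 10) + sqrt(76 - 40)) = 24*(2*10 + sqrt(76 - 40)) = 24*(20 + sqrt(36)) = 24*(20 + 6) = 24*26 = 624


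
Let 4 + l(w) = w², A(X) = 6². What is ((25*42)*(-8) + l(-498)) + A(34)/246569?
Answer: 59077932436/246569 ≈ 2.3960e+5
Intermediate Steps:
A(X) = 36
l(w) = -4 + w²
((25*42)*(-8) + l(-498)) + A(34)/246569 = ((25*42)*(-8) + (-4 + (-498)²)) + 36/246569 = (1050*(-8) + (-4 + 248004)) + 36*(1/246569) = (-8400 + 248000) + 36/246569 = 239600 + 36/246569 = 59077932436/246569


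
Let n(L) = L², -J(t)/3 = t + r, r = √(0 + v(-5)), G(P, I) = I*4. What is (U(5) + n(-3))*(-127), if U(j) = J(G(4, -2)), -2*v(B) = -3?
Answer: -4191 + 381*√6/2 ≈ -3724.4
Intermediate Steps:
v(B) = 3/2 (v(B) = -½*(-3) = 3/2)
G(P, I) = 4*I
r = √6/2 (r = √(0 + 3/2) = √(3/2) = √6/2 ≈ 1.2247)
J(t) = -3*t - 3*√6/2 (J(t) = -3*(t + √6/2) = -3*t - 3*√6/2)
U(j) = 24 - 3*√6/2 (U(j) = -12*(-2) - 3*√6/2 = -3*(-8) - 3*√6/2 = 24 - 3*√6/2)
(U(5) + n(-3))*(-127) = ((24 - 3*√6/2) + (-3)²)*(-127) = ((24 - 3*√6/2) + 9)*(-127) = (33 - 3*√6/2)*(-127) = -4191 + 381*√6/2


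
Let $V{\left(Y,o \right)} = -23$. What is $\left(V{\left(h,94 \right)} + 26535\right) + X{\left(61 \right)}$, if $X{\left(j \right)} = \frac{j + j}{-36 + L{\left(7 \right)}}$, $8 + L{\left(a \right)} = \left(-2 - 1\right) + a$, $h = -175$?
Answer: $\frac{530179}{20} \approx 26509.0$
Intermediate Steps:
$L{\left(a \right)} = -11 + a$ ($L{\left(a \right)} = -8 + \left(\left(-2 - 1\right) + a\right) = -8 + \left(-3 + a\right) = -11 + a$)
$X{\left(j \right)} = - \frac{j}{20}$ ($X{\left(j \right)} = \frac{j + j}{-36 + \left(-11 + 7\right)} = \frac{2 j}{-36 - 4} = \frac{2 j}{-40} = 2 j \left(- \frac{1}{40}\right) = - \frac{j}{20}$)
$\left(V{\left(h,94 \right)} + 26535\right) + X{\left(61 \right)} = \left(-23 + 26535\right) - \frac{61}{20} = 26512 - \frac{61}{20} = \frac{530179}{20}$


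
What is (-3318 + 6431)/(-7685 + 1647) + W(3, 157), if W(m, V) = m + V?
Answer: 962967/6038 ≈ 159.48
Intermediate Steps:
W(m, V) = V + m
(-3318 + 6431)/(-7685 + 1647) + W(3, 157) = (-3318 + 6431)/(-7685 + 1647) + (157 + 3) = 3113/(-6038) + 160 = 3113*(-1/6038) + 160 = -3113/6038 + 160 = 962967/6038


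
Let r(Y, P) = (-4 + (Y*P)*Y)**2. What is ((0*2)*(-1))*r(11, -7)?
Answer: 0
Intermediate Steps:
r(Y, P) = (-4 + P*Y**2)**2 (r(Y, P) = (-4 + (P*Y)*Y)**2 = (-4 + P*Y**2)**2)
((0*2)*(-1))*r(11, -7) = ((0*2)*(-1))*(-4 - 7*11**2)**2 = (0*(-1))*(-4 - 7*121)**2 = 0*(-4 - 847)**2 = 0*(-851)**2 = 0*724201 = 0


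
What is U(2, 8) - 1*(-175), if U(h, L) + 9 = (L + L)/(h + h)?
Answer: 170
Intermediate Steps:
U(h, L) = -9 + L/h (U(h, L) = -9 + (L + L)/(h + h) = -9 + (2*L)/((2*h)) = -9 + (2*L)*(1/(2*h)) = -9 + L/h)
U(2, 8) - 1*(-175) = (-9 + 8/2) - 1*(-175) = (-9 + 8*(½)) + 175 = (-9 + 4) + 175 = -5 + 175 = 170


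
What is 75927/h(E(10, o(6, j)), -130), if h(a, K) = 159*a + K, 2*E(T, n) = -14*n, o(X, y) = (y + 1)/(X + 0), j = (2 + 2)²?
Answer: -50618/2189 ≈ -23.124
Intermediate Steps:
j = 16 (j = 4² = 16)
o(X, y) = (1 + y)/X
E(T, n) = -7*n (E(T, n) = (-14*n)/2 = -7*n)
h(a, K) = K + 159*a
75927/h(E(10, o(6, j)), -130) = 75927/(-130 + 159*(-7*(1 + 16)/6)) = 75927/(-130 + 159*(-7*17/6)) = 75927/(-130 + 159*(-119/6)) = 75927/(-130 - 6307/2) = 75927/(-6567/2) = 75927*(-2/6567) = -50618/2189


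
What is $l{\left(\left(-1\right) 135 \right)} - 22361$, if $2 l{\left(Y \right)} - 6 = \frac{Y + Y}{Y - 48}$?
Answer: $- \frac{1363793}{61} \approx -22357.0$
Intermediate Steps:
$l{\left(Y \right)} = 3 + \frac{Y}{-48 + Y}$ ($l{\left(Y \right)} = 3 + \frac{\left(Y + Y\right) \frac{1}{Y - 48}}{2} = 3 + \frac{2 Y \frac{1}{-48 + Y}}{2} = 3 + \frac{Y}{-48 + Y}$)
$l{\left(\left(-1\right) 135 \right)} - 22361 = \frac{4 \left(-36 - 135\right)}{-48 - 135} - 22361 = 4 \frac{1}{-183} \left(-171\right) - 22361 = 4 \left(- \frac{1}{183}\right) \left(-171\right) - 22361 = \frac{228}{61} - 22361 = - \frac{1363793}{61}$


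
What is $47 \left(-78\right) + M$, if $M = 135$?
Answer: $-3531$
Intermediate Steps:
$47 \left(-78\right) + M = 47 \left(-78\right) + 135 = -3666 + 135 = -3531$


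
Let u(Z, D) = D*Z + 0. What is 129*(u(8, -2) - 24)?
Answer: -5160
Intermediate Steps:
u(Z, D) = D*Z
129*(u(8, -2) - 24) = 129*(-2*8 - 24) = 129*(-16 - 24) = 129*(-40) = -5160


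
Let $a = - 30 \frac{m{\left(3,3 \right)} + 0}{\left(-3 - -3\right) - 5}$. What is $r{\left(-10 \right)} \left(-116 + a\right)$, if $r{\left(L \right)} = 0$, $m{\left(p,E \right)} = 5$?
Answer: $0$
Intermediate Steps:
$a = 30$ ($a = - 30 \frac{5 + 0}{\left(-3 - -3\right) - 5} = - 30 \frac{5}{\left(-3 + 3\right) - 5} = - 30 \frac{5}{0 - 5} = - 30 \frac{5}{-5} = - 30 \cdot 5 \left(- \frac{1}{5}\right) = \left(-30\right) \left(-1\right) = 30$)
$r{\left(-10 \right)} \left(-116 + a\right) = 0 \left(-116 + 30\right) = 0 \left(-86\right) = 0$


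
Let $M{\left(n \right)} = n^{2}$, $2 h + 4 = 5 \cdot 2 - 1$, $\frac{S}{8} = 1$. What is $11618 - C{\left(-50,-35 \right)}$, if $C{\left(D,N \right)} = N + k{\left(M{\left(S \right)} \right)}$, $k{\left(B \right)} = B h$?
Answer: $11493$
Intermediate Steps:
$S = 8$ ($S = 8 \cdot 1 = 8$)
$h = \frac{5}{2}$ ($h = -2 + \frac{5 \cdot 2 - 1}{2} = -2 + \frac{10 - 1}{2} = -2 + \frac{1}{2} \cdot 9 = -2 + \frac{9}{2} = \frac{5}{2} \approx 2.5$)
$k{\left(B \right)} = \frac{5 B}{2}$ ($k{\left(B \right)} = B \frac{5}{2} = \frac{5 B}{2}$)
$C{\left(D,N \right)} = 160 + N$ ($C{\left(D,N \right)} = N + \frac{5 \cdot 8^{2}}{2} = N + \frac{5}{2} \cdot 64 = N + 160 = 160 + N$)
$11618 - C{\left(-50,-35 \right)} = 11618 - \left(160 - 35\right) = 11618 - 125 = 11493$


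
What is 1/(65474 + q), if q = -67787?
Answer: -1/2313 ≈ -0.00043234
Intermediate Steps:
1/(65474 + q) = 1/(65474 - 67787) = 1/(-2313) = -1/2313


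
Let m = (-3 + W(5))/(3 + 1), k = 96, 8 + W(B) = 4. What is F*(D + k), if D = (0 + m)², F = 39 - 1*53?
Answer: -11095/8 ≈ -1386.9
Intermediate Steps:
W(B) = -4 (W(B) = -8 + 4 = -4)
m = -7/4 (m = (-3 - 4)/(3 + 1) = -7/4 ≈ -1.7500)
F = -14 (F = 39 - 53 = -14)
D = 49/16 (D = (0 - 7/4)² = (-7/4)² = 49/16 ≈ 3.0625)
F*(D + k) = -14*(49/16 + 96) = -14*1585/16 = -11095/8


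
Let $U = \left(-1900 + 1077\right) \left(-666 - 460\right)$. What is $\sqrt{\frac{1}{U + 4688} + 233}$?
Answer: $\frac{\sqrt{202122813203454}}{931386} \approx 15.264$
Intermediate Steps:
$U = 926698$ ($U = \left(-823\right) \left(-1126\right) = 926698$)
$\sqrt{\frac{1}{U + 4688} + 233} = \sqrt{\frac{1}{926698 + 4688} + 233} = \sqrt{\frac{1}{931386} + 233} = \sqrt{\frac{217012939}{931386}} = \frac{\sqrt{202122813203454}}{931386}$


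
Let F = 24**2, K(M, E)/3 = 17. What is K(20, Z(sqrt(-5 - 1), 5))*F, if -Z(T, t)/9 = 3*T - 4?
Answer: 29376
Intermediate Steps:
Z(T, t) = 36 - 27*T (Z(T, t) = -9*(3*T - 4) = -9*(-4 + 3*T) = 36 - 27*T)
K(M, E) = 51 (K(M, E) = 3*17 = 51)
F = 576
K(20, Z(sqrt(-5 - 1), 5))*F = 51*576 = 29376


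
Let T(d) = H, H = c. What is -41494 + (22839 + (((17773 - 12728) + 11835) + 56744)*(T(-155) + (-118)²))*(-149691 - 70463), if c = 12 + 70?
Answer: -227022933191276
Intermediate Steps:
c = 82
H = 82
T(d) = 82
-41494 + (22839 + (((17773 - 12728) + 11835) + 56744)*(T(-155) + (-118)²))*(-149691 - 70463) = -41494 + (22839 + (((17773 - 12728) + 11835) + 56744)*(82 + (-118)²))*(-149691 - 70463) = -41494 + (22839 + ((5045 + 11835) + 56744)*(82 + 13924))*(-220154) = -41494 + (22839 + (16880 + 56744)*14006)*(-220154) = -41494 + (22839 + 73624*14006)*(-220154) = -41494 + (22839 + 1031177744)*(-220154) = -41494 + 1031200583*(-220154) = -41494 - 227022933149782 = -227022933191276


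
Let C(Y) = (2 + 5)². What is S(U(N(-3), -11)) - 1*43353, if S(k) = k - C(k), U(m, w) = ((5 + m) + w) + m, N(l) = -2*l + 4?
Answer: -43388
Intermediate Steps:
N(l) = 4 - 2*l
C(Y) = 49 (C(Y) = 7² = 49)
U(m, w) = 5 + w + 2*m (U(m, w) = (5 + m + w) + m = 5 + w + 2*m)
S(k) = -49 + k (S(k) = k - 1*49 = k - 49 = -49 + k)
S(U(N(-3), -11)) - 1*43353 = (-49 + (5 - 11 + 2*(4 - 2*(-3)))) - 1*43353 = (-49 + (5 - 11 + 2*(4 + 6))) - 43353 = (-49 + (5 - 11 + 2*10)) - 43353 = (-49 + (5 - 11 + 20)) - 43353 = (-49 + 14) - 43353 = -35 - 43353 = -43388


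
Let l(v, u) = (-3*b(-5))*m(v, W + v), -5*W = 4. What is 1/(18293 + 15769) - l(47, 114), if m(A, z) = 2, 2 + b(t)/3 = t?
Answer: -4291811/34062 ≈ -126.00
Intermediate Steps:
W = -⅘ (W = -⅕*4 = -⅘ ≈ -0.80000)
b(t) = -6 + 3*t
l(v, u) = 126 (l(v, u) = -3*(-6 + 3*(-5))*2 = -3*(-6 - 15)*2 = -3*(-21)*2 = 63*2 = 126)
1/(18293 + 15769) - l(47, 114) = 1/(18293 + 15769) - 1*126 = 1/34062 - 126 = -4291811/34062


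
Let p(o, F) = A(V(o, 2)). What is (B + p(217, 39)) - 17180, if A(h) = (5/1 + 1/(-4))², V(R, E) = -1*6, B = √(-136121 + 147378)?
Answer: -274519/16 + √11257 ≈ -17051.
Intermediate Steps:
B = √11257 ≈ 106.10
V(R, E) = -6
A(h) = 361/16 (A(h) = (5*1 + 1*(-¼))² = (5 - ¼)² = (19/4)² = 361/16)
p(o, F) = 361/16
(B + p(217, 39)) - 17180 = (√11257 + 361/16) - 17180 = (361/16 + √11257) - 17180 = -274519/16 + √11257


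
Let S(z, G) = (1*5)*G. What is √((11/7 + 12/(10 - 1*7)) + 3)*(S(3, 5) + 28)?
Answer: 106*√105/7 ≈ 155.17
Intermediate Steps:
S(z, G) = 5*G
√((11/7 + 12/(10 - 1*7)) + 3)*(S(3, 5) + 28) = √((11/7 + 12/(10 - 1*7)) + 3)*(5*5 + 28) = √((11*(⅐) + 12/(10 - 7)) + 3)*(25 + 28) = √((11/7 + 12/3) + 3)*53 = √((11/7 + 12*(⅓)) + 3)*53 = √((11/7 + 4) + 3)*53 = √(39/7 + 3)*53 = √(60/7)*53 = (2*√105/7)*53 = 106*√105/7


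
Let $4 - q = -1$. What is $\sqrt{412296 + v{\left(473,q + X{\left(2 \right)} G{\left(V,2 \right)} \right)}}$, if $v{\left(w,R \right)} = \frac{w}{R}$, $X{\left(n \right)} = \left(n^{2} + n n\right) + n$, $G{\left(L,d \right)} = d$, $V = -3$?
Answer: $\frac{\sqrt{10307873}}{5} \approx 642.12$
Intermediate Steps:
$q = 5$ ($q = 4 - -1 = 4 + 1 = 5$)
$X{\left(n \right)} = n + 2 n^{2}$ ($X{\left(n \right)} = \left(n^{2} + n^{2}\right) + n = 2 n^{2} + n = n + 2 n^{2}$)
$\sqrt{412296 + v{\left(473,q + X{\left(2 \right)} G{\left(V,2 \right)} \right)}} = \sqrt{412296 + \frac{473}{5 + 2 \left(1 + 2 \cdot 2\right) 2}} = \sqrt{412296 + \frac{473}{5 + 2 \left(1 + 4\right) 2}} = \sqrt{412296 + \frac{473}{5 + 2 \cdot 5 \cdot 2}} = \sqrt{412296 + \frac{473}{5 + 10 \cdot 2}} = \sqrt{412296 + \frac{473}{5 + 20}} = \sqrt{412296 + \frac{473}{25}} = \sqrt{\frac{10307873}{25}} = \frac{\sqrt{10307873}}{5}$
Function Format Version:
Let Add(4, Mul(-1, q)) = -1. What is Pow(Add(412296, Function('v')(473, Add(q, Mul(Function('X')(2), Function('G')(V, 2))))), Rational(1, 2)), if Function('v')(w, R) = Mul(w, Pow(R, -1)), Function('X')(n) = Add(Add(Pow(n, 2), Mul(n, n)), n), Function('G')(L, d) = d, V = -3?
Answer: Mul(Rational(1, 5), Pow(10307873, Rational(1, 2))) ≈ 642.12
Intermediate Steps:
q = 5 (q = Add(4, Mul(-1, -1)) = Add(4, 1) = 5)
Function('X')(n) = Add(n, Mul(2, Pow(n, 2))) (Function('X')(n) = Add(Add(Pow(n, 2), Pow(n, 2)), n) = Add(Mul(2, Pow(n, 2)), n) = Add(n, Mul(2, Pow(n, 2))))
Pow(Add(412296, Function('v')(473, Add(q, Mul(Function('X')(2), Function('G')(V, 2))))), Rational(1, 2)) = Pow(Add(412296, Mul(473, Pow(Add(5, Mul(Mul(2, Add(1, Mul(2, 2))), 2)), -1))), Rational(1, 2)) = Pow(Add(412296, Mul(473, Pow(Add(5, Mul(Mul(2, Add(1, 4)), 2)), -1))), Rational(1, 2)) = Pow(Add(412296, Mul(473, Pow(Add(5, Mul(Mul(2, 5), 2)), -1))), Rational(1, 2)) = Pow(Add(412296, Mul(473, Pow(Add(5, Mul(10, 2)), -1))), Rational(1, 2)) = Pow(Add(412296, Mul(473, Pow(Add(5, 20), -1))), Rational(1, 2)) = Pow(Add(412296, Mul(473, Pow(25, -1))), Rational(1, 2)) = Pow(Add(412296, Mul(473, Rational(1, 25))), Rational(1, 2)) = Pow(Add(412296, Rational(473, 25)), Rational(1, 2)) = Pow(Rational(10307873, 25), Rational(1, 2)) = Mul(Rational(1, 5), Pow(10307873, Rational(1, 2)))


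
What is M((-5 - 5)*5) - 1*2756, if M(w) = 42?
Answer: -2714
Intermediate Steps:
M((-5 - 5)*5) - 1*2756 = 42 - 1*2756 = 42 - 2756 = -2714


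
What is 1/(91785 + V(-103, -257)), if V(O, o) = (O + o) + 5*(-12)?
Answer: 1/91365 ≈ 1.0945e-5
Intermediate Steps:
V(O, o) = -60 + O + o (V(O, o) = (O + o) - 60 = -60 + O + o)
1/(91785 + V(-103, -257)) = 1/(91785 + (-60 - 103 - 257)) = 1/(91785 - 420) = 1/91365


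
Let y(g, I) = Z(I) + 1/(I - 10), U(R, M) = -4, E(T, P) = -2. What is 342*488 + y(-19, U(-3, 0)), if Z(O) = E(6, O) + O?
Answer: 2336459/14 ≈ 1.6689e+5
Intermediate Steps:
Z(O) = -2 + O
y(g, I) = -2 + I + 1/(-10 + I) (y(g, I) = (-2 + I) + 1/(I - 10) = (-2 + I) + 1/(-10 + I) = -2 + I + 1/(-10 + I))
342*488 + y(-19, U(-3, 0)) = 342*488 + (21 + (-4)**2 - 12*(-4))/(-10 - 4) = 166896 + (21 + 16 + 48)/(-14) = 166896 - 1/14*85 = 166896 - 85/14 = 2336459/14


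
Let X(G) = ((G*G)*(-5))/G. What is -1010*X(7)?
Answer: 35350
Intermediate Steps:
X(G) = -5*G (X(G) = (G²*(-5))/G = (-5*G²)/G = -5*G)
-1010*X(7) = -(-5050)*7 = -1010*(-35) = 35350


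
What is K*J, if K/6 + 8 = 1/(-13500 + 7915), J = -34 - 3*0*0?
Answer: 9114924/5585 ≈ 1632.0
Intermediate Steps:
J = -34 (J = -34 - 0*0 = -34 - 1*0 = -34 + 0 = -34)
K = -268086/5585 (K = -48 + 6/(-13500 + 7915) = -48 + 6/(-5585) = -48 + 6*(-1/5585) = -48 - 6/5585 = -268086/5585 ≈ -48.001)
K*J = -268086/5585*(-34) = 9114924/5585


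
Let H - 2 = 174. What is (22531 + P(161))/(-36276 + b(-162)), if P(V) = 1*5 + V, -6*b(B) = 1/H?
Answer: -23968032/38307457 ≈ -0.62568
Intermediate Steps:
H = 176 (H = 2 + 174 = 176)
b(B) = -1/1056 (b(B) = -⅙/176 = -⅙*1/176 = -1/1056)
P(V) = 5 + V
(22531 + P(161))/(-36276 + b(-162)) = (22531 + (5 + 161))/(-36276 - 1/1056) = (22531 + 166)/(-38307457/1056) = 22697*(-1056/38307457) = -23968032/38307457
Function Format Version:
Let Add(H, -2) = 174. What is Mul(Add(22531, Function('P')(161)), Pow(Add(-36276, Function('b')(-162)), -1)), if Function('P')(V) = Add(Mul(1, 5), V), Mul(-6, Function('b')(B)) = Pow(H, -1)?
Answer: Rational(-23968032, 38307457) ≈ -0.62568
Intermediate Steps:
H = 176 (H = Add(2, 174) = 176)
Function('b')(B) = Rational(-1, 1056) (Function('b')(B) = Mul(Rational(-1, 6), Pow(176, -1)) = Mul(Rational(-1, 6), Rational(1, 176)) = Rational(-1, 1056))
Function('P')(V) = Add(5, V)
Mul(Add(22531, Function('P')(161)), Pow(Add(-36276, Function('b')(-162)), -1)) = Mul(Add(22531, Add(5, 161)), Pow(Add(-36276, Rational(-1, 1056)), -1)) = Mul(Add(22531, 166), Pow(Rational(-38307457, 1056), -1)) = Mul(22697, Rational(-1056, 38307457)) = Rational(-23968032, 38307457)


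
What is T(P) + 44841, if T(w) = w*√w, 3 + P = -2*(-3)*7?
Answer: 44841 + 39*√39 ≈ 45085.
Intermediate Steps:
P = 39 (P = -3 - 2*(-3)*7 = -3 + 6*7 = -3 + 42 = 39)
T(w) = w^(3/2)
T(P) + 44841 = 39^(3/2) + 44841 = 39*√39 + 44841 = 44841 + 39*√39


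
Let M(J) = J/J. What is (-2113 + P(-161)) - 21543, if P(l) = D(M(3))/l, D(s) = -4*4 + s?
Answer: -3808601/161 ≈ -23656.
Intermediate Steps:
M(J) = 1
D(s) = -16 + s
P(l) = -15/l (P(l) = (-16 + 1)/l = -15/l)
(-2113 + P(-161)) - 21543 = (-2113 - 15/(-161)) - 21543 = (-2113 - 15*(-1/161)) - 21543 = (-2113 + 15/161) - 21543 = -340178/161 - 21543 = -3808601/161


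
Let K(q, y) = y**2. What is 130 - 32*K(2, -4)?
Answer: -382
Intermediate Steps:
130 - 32*K(2, -4) = 130 - 32*(-4)**2 = 130 - 32*16 = 130 - 512 = -382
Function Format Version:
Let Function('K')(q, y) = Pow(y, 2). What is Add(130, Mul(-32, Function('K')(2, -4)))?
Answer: -382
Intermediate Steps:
Add(130, Mul(-32, Function('K')(2, -4))) = Add(130, Mul(-32, Pow(-4, 2))) = Add(130, Mul(-32, 16)) = Add(130, -512) = -382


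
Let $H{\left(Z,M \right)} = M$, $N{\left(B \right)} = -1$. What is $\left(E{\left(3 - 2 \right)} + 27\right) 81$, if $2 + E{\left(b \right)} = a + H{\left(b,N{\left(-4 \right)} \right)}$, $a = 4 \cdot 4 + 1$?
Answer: $3321$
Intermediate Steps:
$a = 17$ ($a = 16 + 1 = 17$)
$E{\left(b \right)} = 14$ ($E{\left(b \right)} = -2 + \left(17 - 1\right) = -2 + 16 = 14$)
$\left(E{\left(3 - 2 \right)} + 27\right) 81 = \left(14 + 27\right) 81 = 41 \cdot 81 = 3321$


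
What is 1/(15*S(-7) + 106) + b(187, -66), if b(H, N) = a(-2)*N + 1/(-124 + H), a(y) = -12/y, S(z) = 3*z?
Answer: -5213986/13167 ≈ -395.99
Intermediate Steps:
b(H, N) = 1/(-124 + H) + 6*N (b(H, N) = (-12/(-2))*N + 1/(-124 + H) = (-12*(-½))*N + 1/(-124 + H) = 6*N + 1/(-124 + H) = 1/(-124 + H) + 6*N)
1/(15*S(-7) + 106) + b(187, -66) = 1/(15*(3*(-7)) + 106) + (1 - 744*(-66) + 6*187*(-66))/(-124 + 187) = 1/(15*(-21) + 106) + (1 + 49104 - 74052)/63 = 1/(-315 + 106) + (1/63)*(-24947) = 1/(-209) - 24947/63 = -1/209 - 24947/63 = -5213986/13167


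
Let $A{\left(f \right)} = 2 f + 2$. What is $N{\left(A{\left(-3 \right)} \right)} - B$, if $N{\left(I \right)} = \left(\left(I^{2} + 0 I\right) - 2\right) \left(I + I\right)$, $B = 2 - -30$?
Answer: $-144$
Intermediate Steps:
$A{\left(f \right)} = 2 + 2 f$
$B = 32$ ($B = 2 + 30 = 32$)
$N{\left(I \right)} = 2 I \left(-2 + I^{2}\right)$ ($N{\left(I \right)} = \left(\left(I^{2} + 0\right) - 2\right) 2 I = \left(I^{2} - 2\right) 2 I = \left(-2 + I^{2}\right) 2 I = 2 I \left(-2 + I^{2}\right)$)
$N{\left(A{\left(-3 \right)} \right)} - B = 2 \left(2 + 2 \left(-3\right)\right) \left(-2 + \left(2 + 2 \left(-3\right)\right)^{2}\right) - 32 = 2 \left(2 - 6\right) \left(-2 + \left(2 - 6\right)^{2}\right) - 32 = 2 \left(-4\right) \left(-2 + \left(-4\right)^{2}\right) - 32 = 2 \left(-4\right) \left(-2 + 16\right) - 32 = 2 \left(-4\right) 14 - 32 = -112 - 32 = -144$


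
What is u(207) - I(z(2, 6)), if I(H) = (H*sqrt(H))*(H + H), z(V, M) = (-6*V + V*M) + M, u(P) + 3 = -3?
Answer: -6 - 72*sqrt(6) ≈ -182.36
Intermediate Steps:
u(P) = -6 (u(P) = -3 - 3 = -6)
z(V, M) = M - 6*V + M*V (z(V, M) = (-6*V + M*V) + M = M - 6*V + M*V)
I(H) = 2*H**(5/2) (I(H) = H**(3/2)*(2*H) = 2*H**(5/2))
u(207) - I(z(2, 6)) = -6 - 2*(6 - 6*2 + 6*2)**(5/2) = -6 - 2*(6 - 12 + 12)**(5/2) = -6 - 2*6**(5/2) = -6 - 2*36*sqrt(6) = -6 - 72*sqrt(6)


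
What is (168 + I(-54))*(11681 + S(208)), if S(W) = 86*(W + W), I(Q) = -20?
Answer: 7023636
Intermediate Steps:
S(W) = 172*W (S(W) = 86*(2*W) = 172*W)
(168 + I(-54))*(11681 + S(208)) = (168 - 20)*(11681 + 172*208) = 148*(11681 + 35776) = 148*47457 = 7023636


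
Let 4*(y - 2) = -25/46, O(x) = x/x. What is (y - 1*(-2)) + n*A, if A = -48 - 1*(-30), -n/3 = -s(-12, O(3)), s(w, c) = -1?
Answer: 10647/184 ≈ 57.864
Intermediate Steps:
O(x) = 1
y = 343/184 (y = 2 + (-25/46)/4 = 2 + (-25*1/46)/4 = 2 + (1/4)*(-25/46) = 2 - 25/184 = 343/184 ≈ 1.8641)
n = -3 (n = -(-3)*(-1) = -3*1 = -3)
A = -18 (A = -48 + 30 = -18)
(y - 1*(-2)) + n*A = (343/184 - 1*(-2)) - 3*(-18) = (343/184 + 2) + 54 = 711/184 + 54 = 10647/184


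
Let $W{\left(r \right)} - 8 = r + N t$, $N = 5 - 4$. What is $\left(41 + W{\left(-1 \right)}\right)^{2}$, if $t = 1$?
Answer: $2401$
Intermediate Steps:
$N = 1$
$W{\left(r \right)} = 9 + r$ ($W{\left(r \right)} = 8 + \left(r + 1 \cdot 1\right) = 8 + \left(r + 1\right) = 8 + \left(1 + r\right) = 9 + r$)
$\left(41 + W{\left(-1 \right)}\right)^{2} = \left(41 + \left(9 - 1\right)\right)^{2} = \left(41 + 8\right)^{2} = 49^{2} = 2401$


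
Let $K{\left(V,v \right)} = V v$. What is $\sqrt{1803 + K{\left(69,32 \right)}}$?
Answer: $\sqrt{4011} \approx 63.332$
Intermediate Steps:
$\sqrt{1803 + K{\left(69,32 \right)}} = \sqrt{1803 + 69 \cdot 32} = \sqrt{1803 + 2208} = \sqrt{4011}$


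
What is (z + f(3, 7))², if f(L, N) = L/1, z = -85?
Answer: 6724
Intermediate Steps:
f(L, N) = L (f(L, N) = L*1 = L)
(z + f(3, 7))² = (-85 + 3)² = (-82)² = 6724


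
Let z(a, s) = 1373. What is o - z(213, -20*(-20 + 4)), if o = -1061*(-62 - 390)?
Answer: 478199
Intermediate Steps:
o = 479572 (o = -1061*(-452) = 479572)
o - z(213, -20*(-20 + 4)) = 479572 - 1*1373 = 479572 - 1373 = 478199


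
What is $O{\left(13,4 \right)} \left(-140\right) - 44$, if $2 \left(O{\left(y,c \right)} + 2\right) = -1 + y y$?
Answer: $-11524$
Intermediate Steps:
$O{\left(y,c \right)} = - \frac{5}{2} + \frac{y^{2}}{2}$ ($O{\left(y,c \right)} = -2 + \frac{-1 + y y}{2} = -2 + \frac{-1 + y^{2}}{2} = -2 + \left(- \frac{1}{2} + \frac{y^{2}}{2}\right) = - \frac{5}{2} + \frac{y^{2}}{2}$)
$O{\left(13,4 \right)} \left(-140\right) - 44 = \left(- \frac{5}{2} + \frac{13^{2}}{2}\right) \left(-140\right) - 44 = \left(- \frac{5}{2} + \frac{1}{2} \cdot 169\right) \left(-140\right) - 44 = \left(- \frac{5}{2} + \frac{169}{2}\right) \left(-140\right) - 44 = 82 \left(-140\right) - 44 = -11480 - 44 = -11524$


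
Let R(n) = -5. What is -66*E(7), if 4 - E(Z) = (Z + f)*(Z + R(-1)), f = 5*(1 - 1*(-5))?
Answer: 4620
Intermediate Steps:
f = 30 (f = 5*(1 + 5) = 5*6 = 30)
E(Z) = 4 - (-5 + Z)*(30 + Z) (E(Z) = 4 - (Z + 30)*(Z - 5) = 4 - (30 + Z)*(-5 + Z) = 4 - (-5 + Z)*(30 + Z))
-66*E(7) = -66*(154 - 1*7² - 25*7) = -66*(154 - 1*49 - 175) = -66*(154 - 49 - 175) = -66*(-70) = 4620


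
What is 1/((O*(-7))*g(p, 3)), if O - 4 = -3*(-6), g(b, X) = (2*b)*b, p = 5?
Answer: -1/7700 ≈ -0.00012987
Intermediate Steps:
g(b, X) = 2*b²
O = 22 (O = 4 - 3*(-6) = 4 + 18 = 22)
1/((O*(-7))*g(p, 3)) = 1/((22*(-7))*(2*5²)) = 1/(-308*25) = 1/(-154*50) = 1/(-7700) = -1/7700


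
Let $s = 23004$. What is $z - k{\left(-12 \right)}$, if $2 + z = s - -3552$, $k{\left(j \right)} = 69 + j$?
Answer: $26497$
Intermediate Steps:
$z = 26554$ ($z = -2 + \left(23004 - -3552\right) = -2 + \left(23004 + 3552\right) = -2 + 26556 = 26554$)
$z - k{\left(-12 \right)} = 26554 - \left(69 - 12\right) = 26554 - 57 = 26497$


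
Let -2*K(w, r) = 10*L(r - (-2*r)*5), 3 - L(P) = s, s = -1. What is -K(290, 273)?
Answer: 20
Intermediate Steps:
L(P) = 4 (L(P) = 3 - 1*(-1) = 3 + 1 = 4)
K(w, r) = -20 (K(w, r) = -5*4 = -½*40 = -20)
-K(290, 273) = -1*(-20) = 20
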